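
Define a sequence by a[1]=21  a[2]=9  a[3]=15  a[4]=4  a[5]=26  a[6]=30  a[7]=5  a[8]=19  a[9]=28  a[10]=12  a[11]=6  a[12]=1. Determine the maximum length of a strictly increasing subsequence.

4

Let dp[i] be the length of the longest such subsequence ending at index i:
i:      1  2  3  4  5  6  7  8  9 10 11 12
a[i]:  21  9 15  4 26 30  5 19 28 12  6  1
dp:     1  1  2  1  3  4  2  3  4  3  3  1
Maximum dp value is 4.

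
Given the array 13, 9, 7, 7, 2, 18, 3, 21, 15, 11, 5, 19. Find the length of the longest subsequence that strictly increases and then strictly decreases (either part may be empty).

inc[i] = longest strictly increasing subsequence ending at i; dec[i] = longest strictly decreasing subsequence starting at i:
i:      1  2  3  4  5  6  7  8  9 10 11 12
a[i]:  13  9  7  7  2 18  3 21 15 11  5 19
inc:    1  1  1  1  1  2  2  3  3  3  3  4
dec:    4  3  2  2  1  4  1  4  3  2  1  1
Best peak at i=8 (value 21): inc=3, dec=4, length 3+4−1 = 6.

6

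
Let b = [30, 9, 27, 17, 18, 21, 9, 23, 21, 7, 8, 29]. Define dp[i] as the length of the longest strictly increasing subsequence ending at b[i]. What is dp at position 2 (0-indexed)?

dp[i] = 1 + max{dp[j] : j<i, b[j]<b[i]} (or 1 if no such j):
i:      0  1  2  3  4  5  6  7  8  9 10 11
b[i]:  30  9 27 17 18 21  9 23 21  7  8 29
dp:     1  1  2  2  3  4  1  5  4  1  2  6
At index 2 the value is 2.

2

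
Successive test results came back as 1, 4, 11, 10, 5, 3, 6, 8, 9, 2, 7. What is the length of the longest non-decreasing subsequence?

6

Track the smallest tail for each achievable length (allowing ties):
1 → extends → [1]
4 → extends → [1, 4]
11 → extends → [1, 4, 11]
10 → replaces 11 → [1, 4, 10]
5 → replaces 10 → [1, 4, 5]
3 → replaces 4 → [1, 3, 5]
6 → extends → [1, 3, 5, 6]
8 → extends → [1, 3, 5, 6, 8]
9 → extends → [1, 3, 5, 6, 8, 9]
2 → replaces 3 → [1, 2, 5, 6, 8, 9]
7 → replaces 8 → [1, 2, 5, 6, 7, 9]
Six tails, so the longest non-decreasing subsequence has length 6 (e.g. 1, 4, 5, 6, 8, 9).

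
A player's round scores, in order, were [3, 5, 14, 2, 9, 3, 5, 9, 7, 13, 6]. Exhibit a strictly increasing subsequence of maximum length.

Patience tails give the LIS length; then backtrack through the dp parents:
3 → extends → [3]
5 → extends → [3, 5]
14 → extends → [3, 5, 14]
2 → replaces 3 → [2, 5, 14]
9 → replaces 14 → [2, 5, 9]
3 → replaces 5 → [2, 3, 9]
5 → replaces 9 → [2, 3, 5]
9 → extends → [2, 3, 5, 9]
7 → replaces 9 → [2, 3, 5, 7]
13 → extends → [2, 3, 5, 7, 13]
6 → replaces 7 → [2, 3, 5, 6, 13]
Length 5; one witness is 2, 3, 5, 9, 13.

2, 3, 5, 9, 13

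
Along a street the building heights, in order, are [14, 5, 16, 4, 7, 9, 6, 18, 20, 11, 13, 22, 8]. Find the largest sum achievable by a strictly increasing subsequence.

Let S[i] be the best sum of a strictly increasing subsequence ending at i:
i:      1  2  3  4  5  6  7  8  9 10 11 12 13
a[i]:  14  5 16  4  7  9  6 18 20 11 13 22  8
S:     14  5 30  4 12 21 11 48 68 32 45 90 20
Maximum is 90 (e.g. 14 + 16 + 18 + 20 + 22).

90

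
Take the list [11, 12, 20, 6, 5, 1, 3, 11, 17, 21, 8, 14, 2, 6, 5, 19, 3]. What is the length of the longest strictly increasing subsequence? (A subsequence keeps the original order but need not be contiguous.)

5

Track the smallest tail for each achievable length (strict):
11 → extends → [11]
12 → extends → [11, 12]
20 → extends → [11, 12, 20]
6 → replaces 11 → [6, 12, 20]
5 → replaces 6 → [5, 12, 20]
1 → replaces 5 → [1, 12, 20]
3 → replaces 12 → [1, 3, 20]
11 → replaces 20 → [1, 3, 11]
17 → extends → [1, 3, 11, 17]
21 → extends → [1, 3, 11, 17, 21]
8 → replaces 11 → [1, 3, 8, 17, 21]
14 → replaces 17 → [1, 3, 8, 14, 21]
2 → replaces 3 → [1, 2, 8, 14, 21]
6 → replaces 8 → [1, 2, 6, 14, 21]
5 → replaces 6 → [1, 2, 5, 14, 21]
19 → replaces 21 → [1, 2, 5, 14, 19]
3 → replaces 5 → [1, 2, 3, 14, 19]
Five tails, so the longest strictly increasing subsequence has length 5 (e.g. 1, 3, 11, 17, 21).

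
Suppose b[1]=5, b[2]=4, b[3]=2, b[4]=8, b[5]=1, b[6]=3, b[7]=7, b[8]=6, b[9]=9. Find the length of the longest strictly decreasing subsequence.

4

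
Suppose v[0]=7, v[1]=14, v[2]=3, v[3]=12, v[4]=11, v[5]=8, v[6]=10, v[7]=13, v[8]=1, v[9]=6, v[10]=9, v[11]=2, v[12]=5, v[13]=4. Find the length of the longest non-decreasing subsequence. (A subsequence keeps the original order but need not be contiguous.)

Track the smallest tail for each achievable length (allowing ties):
7 → extends → [7]
14 → extends → [7, 14]
3 → replaces 7 → [3, 14]
12 → replaces 14 → [3, 12]
11 → replaces 12 → [3, 11]
8 → replaces 11 → [3, 8]
10 → extends → [3, 8, 10]
13 → extends → [3, 8, 10, 13]
1 → replaces 3 → [1, 8, 10, 13]
6 → replaces 8 → [1, 6, 10, 13]
9 → replaces 10 → [1, 6, 9, 13]
2 → replaces 6 → [1, 2, 9, 13]
5 → replaces 9 → [1, 2, 5, 13]
4 → replaces 5 → [1, 2, 4, 13]
Four tails, so the longest non-decreasing subsequence has length 4 (e.g. 7, 8, 10, 13).

4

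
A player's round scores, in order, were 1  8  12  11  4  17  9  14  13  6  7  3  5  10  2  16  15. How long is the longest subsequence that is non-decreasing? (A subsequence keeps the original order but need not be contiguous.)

6

Track the smallest tail for each achievable length (allowing ties):
1 → extends → [1]
8 → extends → [1, 8]
12 → extends → [1, 8, 12]
11 → replaces 12 → [1, 8, 11]
4 → replaces 8 → [1, 4, 11]
17 → extends → [1, 4, 11, 17]
9 → replaces 11 → [1, 4, 9, 17]
14 → replaces 17 → [1, 4, 9, 14]
13 → replaces 14 → [1, 4, 9, 13]
6 → replaces 9 → [1, 4, 6, 13]
7 → replaces 13 → [1, 4, 6, 7]
3 → replaces 4 → [1, 3, 6, 7]
5 → replaces 6 → [1, 3, 5, 7]
10 → extends → [1, 3, 5, 7, 10]
2 → replaces 3 → [1, 2, 5, 7, 10]
16 → extends → [1, 2, 5, 7, 10, 16]
15 → replaces 16 → [1, 2, 5, 7, 10, 15]
Six tails, so the longest non-decreasing subsequence has length 6 (e.g. 1, 4, 6, 7, 10, 16).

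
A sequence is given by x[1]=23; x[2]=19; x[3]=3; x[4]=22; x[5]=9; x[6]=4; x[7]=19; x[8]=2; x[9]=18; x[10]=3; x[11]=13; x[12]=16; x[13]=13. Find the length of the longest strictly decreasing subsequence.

6

Negate each value so 'decreasing' becomes 'increasing', then run patience tails on the negated sequence:
-23 → extends → [-23]
-19 → extends → [-23, -19]
-3 → extends → [-23, -19, -3]
-22 → replaces -19 → [-23, -22, -3]
-9 → replaces -3 → [-23, -22, -9]
-4 → extends → [-23, -22, -9, -4]
-19 → replaces -9 → [-23, -22, -19, -4]
-2 → extends → [-23, -22, -19, -4, -2]
-18 → replaces -4 → [-23, -22, -19, -18, -2]
-3 → replaces -2 → [-23, -22, -19, -18, -3]
-13 → replaces -3 → [-23, -22, -19, -18, -13]
-16 → replaces -13 → [-23, -22, -19, -18, -16]
-13 → extends → [-23, -22, -19, -18, -16, -13]
Six tails, so the longest strictly decreasing subsequence of the original has length 6.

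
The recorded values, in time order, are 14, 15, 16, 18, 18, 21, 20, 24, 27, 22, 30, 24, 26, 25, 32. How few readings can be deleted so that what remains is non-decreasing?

5

Fewest deletions = n − (longest non-decreasing subsequence).
Patience tails:
14 → extends → [14]
15 → extends → [14, 15]
16 → extends → [14, 15, 16]
18 → extends → [14, 15, 16, 18]
18 → extends → [14, 15, 16, 18, 18]
21 → extends → [14, 15, 16, 18, 18, 21]
20 → replaces 21 → [14, 15, 16, 18, 18, 20]
24 → extends → [14, 15, 16, 18, 18, 20, 24]
27 → extends → [14, 15, 16, 18, 18, 20, 24, 27]
22 → replaces 24 → [14, 15, 16, 18, 18, 20, 22, 27]
30 → extends → [14, 15, 16, 18, 18, 20, 22, 27, 30]
24 → replaces 27 → [14, 15, 16, 18, 18, 20, 22, 24, 30]
26 → replaces 30 → [14, 15, 16, 18, 18, 20, 22, 24, 26]
25 → replaces 26 → [14, 15, 16, 18, 18, 20, 22, 24, 25]
32 → extends → [14, 15, 16, 18, 18, 20, 22, 24, 25, 32]
Longest non-decreasing subsequence has length 10, so deletions = 15 − 10 = 5.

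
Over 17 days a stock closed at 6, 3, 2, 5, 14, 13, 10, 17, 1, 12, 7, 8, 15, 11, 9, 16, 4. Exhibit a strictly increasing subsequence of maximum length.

Patience tails give the LIS length; then backtrack through the dp parents:
6 → extends → [6]
3 → replaces 6 → [3]
2 → replaces 3 → [2]
5 → extends → [2, 5]
14 → extends → [2, 5, 14]
13 → replaces 14 → [2, 5, 13]
10 → replaces 13 → [2, 5, 10]
17 → extends → [2, 5, 10, 17]
1 → replaces 2 → [1, 5, 10, 17]
12 → replaces 17 → [1, 5, 10, 12]
7 → replaces 10 → [1, 5, 7, 12]
8 → replaces 12 → [1, 5, 7, 8]
15 → extends → [1, 5, 7, 8, 15]
11 → replaces 15 → [1, 5, 7, 8, 11]
9 → replaces 11 → [1, 5, 7, 8, 9]
16 → extends → [1, 5, 7, 8, 9, 16]
4 → replaces 5 → [1, 4, 7, 8, 9, 16]
Length 6; one witness is 3, 5, 10, 12, 15, 16.

3, 5, 10, 12, 15, 16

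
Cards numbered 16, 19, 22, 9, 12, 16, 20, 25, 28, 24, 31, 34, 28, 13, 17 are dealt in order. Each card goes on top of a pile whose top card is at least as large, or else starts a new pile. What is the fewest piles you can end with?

8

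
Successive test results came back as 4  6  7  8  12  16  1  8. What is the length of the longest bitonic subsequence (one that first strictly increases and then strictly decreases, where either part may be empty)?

7

inc[i] = longest strictly increasing subsequence ending at i; dec[i] = longest strictly decreasing subsequence starting at i:
i:      1  2  3  4  5  6  7  8
a[i]:   4  6  7  8 12 16  1  8
inc:    1  2  3  4  5  6  1  4
dec:    2  2  2  2  2  2  1  1
Best peak at i=6 (value 16): inc=6, dec=2, length 6+2−1 = 7.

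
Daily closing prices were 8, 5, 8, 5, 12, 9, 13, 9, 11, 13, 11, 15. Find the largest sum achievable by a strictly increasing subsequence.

61

Let S[i] be the best sum of a strictly increasing subsequence ending at i:
i:      1  2  3  4  5  6  7  8  9 10 11 12
a[i]:   8  5  8  5 12  9 13  9 11 13 11 15
S:      8  5 13  5 25 22 38 22 33 46 33 61
Maximum is 61 (e.g. 5 + 8 + 9 + 11 + 13 + 15).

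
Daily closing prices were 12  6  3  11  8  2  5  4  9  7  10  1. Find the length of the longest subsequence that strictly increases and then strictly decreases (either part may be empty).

inc[i] = longest strictly increasing subsequence ending at i; dec[i] = longest strictly decreasing subsequence starting at i:
i:      1  2  3  4  5  6  7  8  9 10 11 12
a[i]:  12  6  3 11  8  2  5  4  9  7 10  1
inc:    1  1  1  2  2  1  2  2  3  3  4  1
dec:    6  4  3  5  4  2  3  2  3  2  2  1
Best peak at i=1 (value 12): inc=1, dec=6, length 1+6−1 = 6.

6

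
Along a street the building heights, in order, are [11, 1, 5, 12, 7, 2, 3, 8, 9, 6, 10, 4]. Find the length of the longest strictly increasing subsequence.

Track the smallest tail for each achievable length (strict):
11 → extends → [11]
1 → replaces 11 → [1]
5 → extends → [1, 5]
12 → extends → [1, 5, 12]
7 → replaces 12 → [1, 5, 7]
2 → replaces 5 → [1, 2, 7]
3 → replaces 7 → [1, 2, 3]
8 → extends → [1, 2, 3, 8]
9 → extends → [1, 2, 3, 8, 9]
6 → replaces 8 → [1, 2, 3, 6, 9]
10 → extends → [1, 2, 3, 6, 9, 10]
4 → replaces 6 → [1, 2, 3, 4, 9, 10]
Six tails, so the longest strictly increasing subsequence has length 6 (e.g. 1, 5, 7, 8, 9, 10).

6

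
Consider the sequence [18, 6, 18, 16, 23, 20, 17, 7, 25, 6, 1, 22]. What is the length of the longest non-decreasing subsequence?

4

Let dp[i] be the length of the longest such subsequence ending at index i:
i:      1  2  3  4  5  6  7  8  9 10 11 12
a[i]:  18  6 18 16 23 20 17  7 25  6  1 22
dp:     1  1  2  2  3  3  3  2  4  2  1  4
Maximum dp value is 4.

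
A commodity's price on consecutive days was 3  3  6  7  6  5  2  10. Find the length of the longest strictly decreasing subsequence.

Let dp[i] be the longest strictly decreasing subsequence ending at i:
i:      1  2  3  4  5  6  7  8
a[i]:   3  3  6  7  6  5  2 10
dp:     1  1  1  1  2  3  4  1
Maximum is 4.

4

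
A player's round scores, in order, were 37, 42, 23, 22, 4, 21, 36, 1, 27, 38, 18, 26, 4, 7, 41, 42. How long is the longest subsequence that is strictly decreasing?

6

Let dp[i] be the longest strictly decreasing subsequence ending at i:
i:      1  2  3  4  5  6  7  8  9 10 11 12 13 14 15 16
a[i]:  37 42 23 22  4 21 36  1 27 38 18 26  4  7 41 42
dp:     1  1  2  3  4  4  2  5  3  2  5  4  6  6  2  1
Maximum is 6.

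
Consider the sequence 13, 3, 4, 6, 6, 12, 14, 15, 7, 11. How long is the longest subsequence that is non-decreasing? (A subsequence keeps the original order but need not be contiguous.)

7

Track the smallest tail for each achievable length (allowing ties):
13 → extends → [13]
3 → replaces 13 → [3]
4 → extends → [3, 4]
6 → extends → [3, 4, 6]
6 → extends → [3, 4, 6, 6]
12 → extends → [3, 4, 6, 6, 12]
14 → extends → [3, 4, 6, 6, 12, 14]
15 → extends → [3, 4, 6, 6, 12, 14, 15]
7 → replaces 12 → [3, 4, 6, 6, 7, 14, 15]
11 → replaces 14 → [3, 4, 6, 6, 7, 11, 15]
Seven tails, so the longest non-decreasing subsequence has length 7 (e.g. 3, 4, 6, 6, 12, 14, 15).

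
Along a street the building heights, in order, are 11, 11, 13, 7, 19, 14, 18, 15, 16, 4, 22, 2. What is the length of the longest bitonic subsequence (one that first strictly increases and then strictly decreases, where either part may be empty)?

7

inc[i] = longest strictly increasing subsequence ending at i; dec[i] = longest strictly decreasing subsequence starting at i:
i:      1  2  3  4  5  6  7  8  9 10 11 12
a[i]:  11 11 13  7 19 14 18 15 16  4 22  2
inc:    1  1  2  1  3  3  4  4  5  1  6  1
dec:    4  4  4  3  5  3  4  3  3  2  2  1
Best peak at i=5 (value 19): inc=3, dec=5, length 3+5−1 = 7.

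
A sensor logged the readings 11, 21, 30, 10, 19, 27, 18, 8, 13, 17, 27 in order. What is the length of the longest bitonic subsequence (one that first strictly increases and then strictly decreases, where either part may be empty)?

inc[i] = longest strictly increasing subsequence ending at i; dec[i] = longest strictly decreasing subsequence starting at i:
i:      1  2  3  4  5  6  7  8  9 10 11
a[i]:  11 21 30 10 19 27 18  8 13 17 27
inc:    1  2  3  1  2  3  2  1  2  3  4
dec:    3  4  4  2  3  3  2  1  1  1  1
Best peak at i=3 (value 30): inc=3, dec=4, length 3+4−1 = 6.

6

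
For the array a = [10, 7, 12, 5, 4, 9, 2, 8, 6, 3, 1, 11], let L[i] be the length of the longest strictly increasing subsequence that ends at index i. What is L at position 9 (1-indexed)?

2

dp[i] = 1 + max{dp[j] : j<i, a[j]<a[i]} (or 1 if no such j):
i:      1  2  3  4  5  6  7  8  9 10 11 12
a[i]:  10  7 12  5  4  9  2  8  6  3  1 11
dp:     1  1  2  1  1  2  1  2  2  2  1  3
At index 9 the value is 2.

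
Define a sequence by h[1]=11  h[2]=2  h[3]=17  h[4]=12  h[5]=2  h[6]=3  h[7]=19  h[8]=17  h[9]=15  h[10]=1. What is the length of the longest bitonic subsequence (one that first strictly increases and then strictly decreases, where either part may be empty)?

inc[i] = longest strictly increasing subsequence ending at i; dec[i] = longest strictly decreasing subsequence starting at i:
i:      1  2  3  4  5  6  7  8  9 10
h[i]:  11  2 17 12  2  3 19 17 15  1
inc:    1  1  2  2  1  2  3  3  3  1
dec:    3  2  4  3  2  2  4  3  2  1
Best peak at i=7 (value 19): inc=3, dec=4, length 3+4−1 = 6.

6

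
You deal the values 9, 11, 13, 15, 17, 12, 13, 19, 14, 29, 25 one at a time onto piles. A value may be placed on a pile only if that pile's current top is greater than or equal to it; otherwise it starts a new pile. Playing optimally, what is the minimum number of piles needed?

7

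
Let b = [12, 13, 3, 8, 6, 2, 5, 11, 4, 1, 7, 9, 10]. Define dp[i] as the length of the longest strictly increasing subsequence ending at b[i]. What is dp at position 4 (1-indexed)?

dp[i] = 1 + max{dp[j] : j<i, b[j]<b[i]} (or 1 if no such j):
i:      1  2  3  4  5  6  7  8  9 10 11 12 13
b[i]:  12 13  3  8  6  2  5 11  4  1  7  9 10
dp:     1  2  1  2  2  1  2  3  2  1  3  4  5
At index 4 the value is 2.

2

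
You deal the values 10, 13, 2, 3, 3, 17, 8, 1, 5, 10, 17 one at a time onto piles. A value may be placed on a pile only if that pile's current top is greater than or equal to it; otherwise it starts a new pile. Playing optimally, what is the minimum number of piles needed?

The minimum number of non-increasing subsequences covering a sequence equals the length of its longest strictly increasing subsequence.
LIS length is 5 (e.g. 2, 3, 8, 10, 17), so 5 piles are needed.

5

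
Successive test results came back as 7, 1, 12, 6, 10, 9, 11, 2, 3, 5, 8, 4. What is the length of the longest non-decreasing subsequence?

5

Let dp[i] be the length of the longest such subsequence ending at index i:
i:      1  2  3  4  5  6  7  8  9 10 11 12
a[i]:   7  1 12  6 10  9 11  2  3  5  8  4
dp:     1  1  2  2  3  3  4  2  3  4  5  4
Maximum dp value is 5.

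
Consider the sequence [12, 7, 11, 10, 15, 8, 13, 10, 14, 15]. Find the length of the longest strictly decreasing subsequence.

Negate each value so 'decreasing' becomes 'increasing', then run patience tails on the negated sequence:
-12 → extends → [-12]
-7 → extends → [-12, -7]
-11 → replaces -7 → [-12, -11]
-10 → extends → [-12, -11, -10]
-15 → replaces -12 → [-15, -11, -10]
-8 → extends → [-15, -11, -10, -8]
-13 → replaces -11 → [-15, -13, -10, -8]
-10 → already a tail → [-15, -13, -10, -8]
-14 → replaces -13 → [-15, -14, -10, -8]
-15 → already a tail → [-15, -14, -10, -8]
Four tails, so the longest strictly decreasing subsequence of the original has length 4.

4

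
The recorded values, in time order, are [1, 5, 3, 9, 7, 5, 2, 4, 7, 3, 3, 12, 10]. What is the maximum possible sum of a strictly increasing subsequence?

Let S[i] be the best sum of a strictly increasing subsequence ending at i:
i:      1  2  3  4  5  6  7  8  9 10 11 12 13
a[i]:   1  5  3  9  7  5  2  4  7  3  3 12 10
S:      1  6  4 15 13  9  3  8 16  6  6 28 26
Maximum is 28 (e.g. 1 + 3 + 5 + 7 + 12).

28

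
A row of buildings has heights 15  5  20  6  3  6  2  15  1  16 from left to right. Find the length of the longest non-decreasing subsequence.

5

Track the smallest tail for each achievable length (allowing ties):
15 → extends → [15]
5 → replaces 15 → [5]
20 → extends → [5, 20]
6 → replaces 20 → [5, 6]
3 → replaces 5 → [3, 6]
6 → extends → [3, 6, 6]
2 → replaces 3 → [2, 6, 6]
15 → extends → [2, 6, 6, 15]
1 → replaces 2 → [1, 6, 6, 15]
16 → extends → [1, 6, 6, 15, 16]
Five tails, so the longest non-decreasing subsequence has length 5 (e.g. 5, 6, 6, 15, 16).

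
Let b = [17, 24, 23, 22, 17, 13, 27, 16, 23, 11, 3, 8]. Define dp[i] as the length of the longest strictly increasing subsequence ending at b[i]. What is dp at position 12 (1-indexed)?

2

dp[i] = 1 + max{dp[j] : j<i, b[j]<b[i]} (or 1 if no such j):
i:      1  2  3  4  5  6  7  8  9 10 11 12
b[i]:  17 24 23 22 17 13 27 16 23 11  3  8
dp:     1  2  2  2  1  1  3  2  3  1  1  2
At index 12 the value is 2.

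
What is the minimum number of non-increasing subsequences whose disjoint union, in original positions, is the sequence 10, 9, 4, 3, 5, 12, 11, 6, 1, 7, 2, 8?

Place each on the leftmost legal pile:
10 → new pile 1 (tops now [10])
9 → pile 1 (tops now [9])
4 → pile 1 (tops now [4])
3 → pile 1 (tops now [3])
5 → new pile 2 (tops now [3, 5])
12 → new pile 3 (tops now [3, 5, 12])
11 → pile 3 (tops now [3, 5, 11])
6 → pile 3 (tops now [3, 5, 6])
1 → pile 1 (tops now [1, 5, 6])
7 → new pile 4 (tops now [1, 5, 6, 7])
2 → pile 2 (tops now [1, 2, 6, 7])
8 → new pile 5 (tops now [1, 2, 6, 7, 8])
Five piles.

5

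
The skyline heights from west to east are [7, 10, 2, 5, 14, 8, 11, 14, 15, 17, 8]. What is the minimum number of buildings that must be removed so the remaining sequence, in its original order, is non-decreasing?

4

Fewest deletions = n − (longest non-decreasing subsequence).
i:      1  2  3  4  5  6  7  8  9 10 11
a[i]:   7 10  2  5 14  8 11 14 15 17  8
dp:     1  2  1  2  3  3  4  5  6  7  4
max dp = 7, so deletions = 11 − 7 = 4.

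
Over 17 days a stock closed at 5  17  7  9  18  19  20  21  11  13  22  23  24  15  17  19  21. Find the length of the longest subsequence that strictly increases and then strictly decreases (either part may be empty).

inc[i] = longest strictly increasing subsequence ending at i; dec[i] = longest strictly decreasing subsequence starting at i:
i:      1  2  3  4  5  6  7  8  9 10 11 12 13 14 15 16 17
a[i]:   5 17  7  9 18 19 20 21 11 13 22 23 24 15 17 19 21
inc:    1  2  2  3  4  5  6  7  4  5  8  9 10  6  7  8  9
dec:    1  2  1  1  2  2  2  2  1  1  2  2  2  1  1  1  1
Best peak at i=13 (value 24): inc=10, dec=2, length 10+2−1 = 11.

11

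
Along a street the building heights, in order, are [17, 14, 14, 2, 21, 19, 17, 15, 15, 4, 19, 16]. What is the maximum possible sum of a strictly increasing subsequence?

Let S[i] be the best sum of a strictly increasing subsequence ending at i:
i:      1  2  3  4  5  6  7  8  9 10 11 12
a[i]:  17 14 14  2 21 19 17 15 15  4 19 16
S:     17 14 14  2 38 36 31 29 29  6 50 45
Maximum is 50 (e.g. 14 + 17 + 19).

50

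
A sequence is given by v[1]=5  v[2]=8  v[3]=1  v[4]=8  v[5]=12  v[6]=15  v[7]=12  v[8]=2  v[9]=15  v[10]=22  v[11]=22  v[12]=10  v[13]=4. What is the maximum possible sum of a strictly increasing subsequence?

62

Let S[i] be the best sum of a strictly increasing subsequence ending at i:
i:      1  2  3  4  5  6  7  8  9 10 11 12 13
v[i]:   5  8  1  8 12 15 12  2 15 22 22 10  4
S:      5 13  1 13 25 40 25  3 40 62 62 23  7
Maximum is 62 (e.g. 5 + 8 + 12 + 15 + 22).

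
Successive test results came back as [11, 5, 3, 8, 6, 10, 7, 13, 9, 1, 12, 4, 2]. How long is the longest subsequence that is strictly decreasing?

Negate each value so 'decreasing' becomes 'increasing', then run patience tails on the negated sequence:
-11 → extends → [-11]
-5 → extends → [-11, -5]
-3 → extends → [-11, -5, -3]
-8 → replaces -5 → [-11, -8, -3]
-6 → replaces -3 → [-11, -8, -6]
-10 → replaces -8 → [-11, -10, -6]
-7 → replaces -6 → [-11, -10, -7]
-13 → replaces -11 → [-13, -10, -7]
-9 → replaces -7 → [-13, -10, -9]
-1 → extends → [-13, -10, -9, -1]
-12 → replaces -10 → [-13, -12, -9, -1]
-4 → replaces -1 → [-13, -12, -9, -4]
-2 → extends → [-13, -12, -9, -4, -2]
Five tails, so the longest strictly decreasing subsequence of the original has length 5.

5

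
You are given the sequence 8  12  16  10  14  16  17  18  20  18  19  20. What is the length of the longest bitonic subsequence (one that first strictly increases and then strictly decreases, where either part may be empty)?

inc[i] = longest strictly increasing subsequence ending at i; dec[i] = longest strictly decreasing subsequence starting at i:
i:      1  2  3  4  5  6  7  8  9 10 11 12
a[i]:   8 12 16 10 14 16 17 18 20 18 19 20
inc:    1  2  3  2  3  4  5  6  7  6  7  8
dec:    1  2  2  1  1  1  1  1  2  1  1  1
Best peak at i=9 (value 20): inc=7, dec=2, length 7+2−1 = 8.

8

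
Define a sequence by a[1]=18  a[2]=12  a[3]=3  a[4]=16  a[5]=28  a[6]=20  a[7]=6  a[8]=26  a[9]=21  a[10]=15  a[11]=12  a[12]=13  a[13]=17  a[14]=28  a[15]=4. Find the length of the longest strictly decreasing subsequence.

6

Negate each value so 'decreasing' becomes 'increasing', then run patience tails on the negated sequence:
-18 → extends → [-18]
-12 → extends → [-18, -12]
-3 → extends → [-18, -12, -3]
-16 → replaces -12 → [-18, -16, -3]
-28 → replaces -18 → [-28, -16, -3]
-20 → replaces -16 → [-28, -20, -3]
-6 → replaces -3 → [-28, -20, -6]
-26 → replaces -20 → [-28, -26, -6]
-21 → replaces -6 → [-28, -26, -21]
-15 → extends → [-28, -26, -21, -15]
-12 → extends → [-28, -26, -21, -15, -12]
-13 → replaces -12 → [-28, -26, -21, -15, -13]
-17 → replaces -15 → [-28, -26, -21, -17, -13]
-28 → already a tail → [-28, -26, -21, -17, -13]
-4 → extends → [-28, -26, -21, -17, -13, -4]
Six tails, so the longest strictly decreasing subsequence of the original has length 6.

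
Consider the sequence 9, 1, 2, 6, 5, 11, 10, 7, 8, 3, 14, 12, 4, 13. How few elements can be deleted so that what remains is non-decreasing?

7

Fewest deletions = n − (longest non-decreasing subsequence).
Patience tails:
9 → extends → [9]
1 → replaces 9 → [1]
2 → extends → [1, 2]
6 → extends → [1, 2, 6]
5 → replaces 6 → [1, 2, 5]
11 → extends → [1, 2, 5, 11]
10 → replaces 11 → [1, 2, 5, 10]
7 → replaces 10 → [1, 2, 5, 7]
8 → extends → [1, 2, 5, 7, 8]
3 → replaces 5 → [1, 2, 3, 7, 8]
14 → extends → [1, 2, 3, 7, 8, 14]
12 → replaces 14 → [1, 2, 3, 7, 8, 12]
4 → replaces 7 → [1, 2, 3, 4, 8, 12]
13 → extends → [1, 2, 3, 4, 8, 12, 13]
Longest non-decreasing subsequence has length 7, so deletions = 14 − 7 = 7.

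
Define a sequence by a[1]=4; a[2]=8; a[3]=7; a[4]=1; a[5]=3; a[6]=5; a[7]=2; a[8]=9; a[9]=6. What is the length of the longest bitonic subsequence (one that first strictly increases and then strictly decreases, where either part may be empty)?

inc[i] = longest strictly increasing subsequence ending at i; dec[i] = longest strictly decreasing subsequence starting at i:
i:     1 2 3 4 5 6 7 8 9
a[i]:  4 8 7 1 3 5 2 9 6
inc:   1 2 2 1 2 3 2 4 4
dec:   3 4 3 1 2 2 1 2 1
Best peak at i=2 (value 8): inc=2, dec=4, length 2+4−1 = 5.

5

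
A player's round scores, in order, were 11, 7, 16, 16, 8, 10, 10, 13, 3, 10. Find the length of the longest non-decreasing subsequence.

Track the smallest tail for each achievable length (allowing ties):
11 → extends → [11]
7 → replaces 11 → [7]
16 → extends → [7, 16]
16 → extends → [7, 16, 16]
8 → replaces 16 → [7, 8, 16]
10 → replaces 16 → [7, 8, 10]
10 → extends → [7, 8, 10, 10]
13 → extends → [7, 8, 10, 10, 13]
3 → replaces 7 → [3, 8, 10, 10, 13]
10 → replaces 13 → [3, 8, 10, 10, 10]
Five tails, so the longest non-decreasing subsequence has length 5 (e.g. 7, 8, 10, 10, 13).

5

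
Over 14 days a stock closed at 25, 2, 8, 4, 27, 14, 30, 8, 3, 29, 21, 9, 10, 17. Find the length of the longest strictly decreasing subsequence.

4

Let dp[i] be the longest strictly decreasing subsequence ending at i:
i:      1  2  3  4  5  6  7  8  9 10 11 12 13 14
a[i]:  25  2  8  4 27 14 30  8  3 29 21  9 10 17
dp:     1  2  2  3  1  2  1  3  4  2  3  4  4  4
Maximum is 4.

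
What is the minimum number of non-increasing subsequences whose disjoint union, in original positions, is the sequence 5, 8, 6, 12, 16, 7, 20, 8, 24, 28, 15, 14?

The minimum number of non-increasing subsequences covering a sequence equals the length of its longest strictly increasing subsequence.
LIS length is 7 (e.g. 5, 8, 12, 16, 20, 24, 28), so 7 piles are needed.

7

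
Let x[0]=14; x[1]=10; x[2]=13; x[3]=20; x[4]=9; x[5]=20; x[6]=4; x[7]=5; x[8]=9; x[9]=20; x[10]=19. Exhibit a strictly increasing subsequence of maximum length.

Patience tails give the LIS length; then backtrack through the dp parents:
14 → extends → [14]
10 → replaces 14 → [10]
13 → extends → [10, 13]
20 → extends → [10, 13, 20]
9 → replaces 10 → [9, 13, 20]
20 → already a tail → [9, 13, 20]
4 → replaces 9 → [4, 13, 20]
5 → replaces 13 → [4, 5, 20]
9 → replaces 20 → [4, 5, 9]
20 → extends → [4, 5, 9, 20]
19 → replaces 20 → [4, 5, 9, 19]
Length 4; one witness is 4, 5, 9, 20.

4, 5, 9, 20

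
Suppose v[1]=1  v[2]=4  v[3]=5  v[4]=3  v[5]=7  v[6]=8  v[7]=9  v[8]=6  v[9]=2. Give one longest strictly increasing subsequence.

Patience tails give the LIS length; then backtrack through the dp parents:
1 → extends → [1]
4 → extends → [1, 4]
5 → extends → [1, 4, 5]
3 → replaces 4 → [1, 3, 5]
7 → extends → [1, 3, 5, 7]
8 → extends → [1, 3, 5, 7, 8]
9 → extends → [1, 3, 5, 7, 8, 9]
6 → replaces 7 → [1, 3, 5, 6, 8, 9]
2 → replaces 3 → [1, 2, 5, 6, 8, 9]
Length 6; one witness is 1, 4, 5, 7, 8, 9.

1, 4, 5, 7, 8, 9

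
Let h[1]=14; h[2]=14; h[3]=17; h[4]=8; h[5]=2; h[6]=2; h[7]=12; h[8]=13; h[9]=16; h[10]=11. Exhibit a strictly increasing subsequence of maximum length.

Patience tails give the LIS length; then backtrack through the dp parents:
14 → extends → [14]
14 → already a tail → [14]
17 → extends → [14, 17]
8 → replaces 14 → [8, 17]
2 → replaces 8 → [2, 17]
2 → already a tail → [2, 17]
12 → replaces 17 → [2, 12]
13 → extends → [2, 12, 13]
16 → extends → [2, 12, 13, 16]
11 → replaces 12 → [2, 11, 13, 16]
Length 4; one witness is 8, 12, 13, 16.

8, 12, 13, 16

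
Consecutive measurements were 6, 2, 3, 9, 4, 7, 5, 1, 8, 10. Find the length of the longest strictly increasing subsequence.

Track the smallest tail for each achievable length (strict):
6 → extends → [6]
2 → replaces 6 → [2]
3 → extends → [2, 3]
9 → extends → [2, 3, 9]
4 → replaces 9 → [2, 3, 4]
7 → extends → [2, 3, 4, 7]
5 → replaces 7 → [2, 3, 4, 5]
1 → replaces 2 → [1, 3, 4, 5]
8 → extends → [1, 3, 4, 5, 8]
10 → extends → [1, 3, 4, 5, 8, 10]
Six tails, so the longest strictly increasing subsequence has length 6 (e.g. 2, 3, 4, 7, 8, 10).

6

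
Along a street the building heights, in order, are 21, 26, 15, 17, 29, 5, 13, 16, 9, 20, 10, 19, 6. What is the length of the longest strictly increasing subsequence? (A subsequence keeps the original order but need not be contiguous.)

4

Let dp[i] be the length of the longest such subsequence ending at index i:
i:      1  2  3  4  5  6  7  8  9 10 11 12 13
a[i]:  21 26 15 17 29  5 13 16  9 20 10 19  6
dp:     1  2  1  2  3  1  2  3  2  4  3  4  2
Maximum dp value is 4.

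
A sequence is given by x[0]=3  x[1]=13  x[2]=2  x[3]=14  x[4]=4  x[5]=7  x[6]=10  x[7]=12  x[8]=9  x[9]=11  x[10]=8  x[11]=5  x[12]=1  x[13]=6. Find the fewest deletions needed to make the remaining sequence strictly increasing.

Fewest deletions = n − (longest strictly increasing subsequence).
i:      0  1  2  3  4  5  6  7  8  9 10 11 12 13
x[i]:   3 13  2 14  4  7 10 12  9 11  8  5  1  6
dp:     1  2  1  3  2  3  4  5  4  5  4  3  1  4
max dp = 5, so deletions = 14 − 5 = 9.

9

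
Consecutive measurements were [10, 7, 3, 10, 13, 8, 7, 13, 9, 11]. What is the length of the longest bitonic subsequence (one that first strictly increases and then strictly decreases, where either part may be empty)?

inc[i] = longest strictly increasing subsequence ending at i; dec[i] = longest strictly decreasing subsequence starting at i:
i:      1  2  3  4  5  6  7  8  9 10
a[i]:  10  7  3 10 13  8  7 13  9 11
inc:    1  1  1  2  3  2  2  3  3  4
dec:    3  2  1  3  3  2  1  2  1  1
Best peak at i=5 (value 13): inc=3, dec=3, length 3+3−1 = 5.

5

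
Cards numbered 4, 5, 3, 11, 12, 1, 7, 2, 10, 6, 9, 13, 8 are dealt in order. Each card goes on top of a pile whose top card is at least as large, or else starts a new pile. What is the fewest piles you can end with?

5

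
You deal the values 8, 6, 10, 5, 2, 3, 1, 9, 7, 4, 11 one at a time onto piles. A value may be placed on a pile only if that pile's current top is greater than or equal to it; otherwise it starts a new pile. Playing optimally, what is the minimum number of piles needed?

4

Place each on the leftmost legal pile:
8 → new pile 1 (tops now [8])
6 → pile 1 (tops now [6])
10 → new pile 2 (tops now [6, 10])
5 → pile 1 (tops now [5, 10])
2 → pile 1 (tops now [2, 10])
3 → pile 2 (tops now [2, 3])
1 → pile 1 (tops now [1, 3])
9 → new pile 3 (tops now [1, 3, 9])
7 → pile 3 (tops now [1, 3, 7])
4 → pile 3 (tops now [1, 3, 4])
11 → new pile 4 (tops now [1, 3, 4, 11])
Four piles.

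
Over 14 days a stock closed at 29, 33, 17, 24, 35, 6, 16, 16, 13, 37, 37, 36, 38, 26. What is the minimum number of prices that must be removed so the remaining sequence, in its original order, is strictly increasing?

9

Fewest deletions = n − (longest strictly increasing subsequence).
Patience tails:
29 → extends → [29]
33 → extends → [29, 33]
17 → replaces 29 → [17, 33]
24 → replaces 33 → [17, 24]
35 → extends → [17, 24, 35]
6 → replaces 17 → [6, 24, 35]
16 → replaces 24 → [6, 16, 35]
16 → already a tail → [6, 16, 35]
13 → replaces 16 → [6, 13, 35]
37 → extends → [6, 13, 35, 37]
37 → already a tail → [6, 13, 35, 37]
36 → replaces 37 → [6, 13, 35, 36]
38 → extends → [6, 13, 35, 36, 38]
26 → replaces 35 → [6, 13, 26, 36, 38]
Longest strictly increasing subsequence has length 5, so deletions = 14 − 5 = 9.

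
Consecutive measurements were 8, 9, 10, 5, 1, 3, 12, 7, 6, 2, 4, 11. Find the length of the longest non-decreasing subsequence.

Track the smallest tail for each achievable length (allowing ties):
8 → extends → [8]
9 → extends → [8, 9]
10 → extends → [8, 9, 10]
5 → replaces 8 → [5, 9, 10]
1 → replaces 5 → [1, 9, 10]
3 → replaces 9 → [1, 3, 10]
12 → extends → [1, 3, 10, 12]
7 → replaces 10 → [1, 3, 7, 12]
6 → replaces 7 → [1, 3, 6, 12]
2 → replaces 3 → [1, 2, 6, 12]
4 → replaces 6 → [1, 2, 4, 12]
11 → replaces 12 → [1, 2, 4, 11]
Four tails, so the longest non-decreasing subsequence has length 4 (e.g. 8, 9, 10, 12).

4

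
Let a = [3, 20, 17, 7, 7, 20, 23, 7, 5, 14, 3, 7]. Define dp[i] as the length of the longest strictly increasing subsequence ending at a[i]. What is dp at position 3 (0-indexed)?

dp[i] = 1 + max{dp[j] : j<i, a[j]<a[i]} (or 1 if no such j):
i:      0  1  2  3  4  5  6  7  8  9 10 11
a[i]:   3 20 17  7  7 20 23  7  5 14  3  7
dp:     1  2  2  2  2  3  4  2  2  3  1  3
At index 3 the value is 2.

2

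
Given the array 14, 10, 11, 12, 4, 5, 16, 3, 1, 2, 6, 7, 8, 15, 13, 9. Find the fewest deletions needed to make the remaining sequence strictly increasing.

Fewest deletions = n − (longest strictly increasing subsequence).
i:      1  2  3  4  5  6  7  8  9 10 11 12 13 14 15 16
a[i]:  14 10 11 12  4  5 16  3  1  2  6  7  8 15 13  9
dp:     1  1  2  3  1  2  4  1  1  2  3  4  5  6  6  6
max dp = 6, so deletions = 16 − 6 = 10.

10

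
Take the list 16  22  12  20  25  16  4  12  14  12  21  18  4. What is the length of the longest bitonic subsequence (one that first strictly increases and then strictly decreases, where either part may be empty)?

inc[i] = longest strictly increasing subsequence ending at i; dec[i] = longest strictly decreasing subsequence starting at i:
i:      1  2  3  4  5  6  7  8  9 10 11 12 13
a[i]:  16 22 12 20 25 16  4 12 14 12 21 18  4
inc:    1  2  1  2  3  2  1  2  3  2  4  4  1
dec:    4  6  2  5  5  4  1  2  3  2  3  2  1
Best peak at i=2 (value 22): inc=2, dec=6, length 2+6−1 = 7.

7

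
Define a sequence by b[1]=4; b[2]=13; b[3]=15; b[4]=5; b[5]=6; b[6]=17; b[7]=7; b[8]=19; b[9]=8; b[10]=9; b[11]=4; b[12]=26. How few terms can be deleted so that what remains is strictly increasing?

Fewest deletions = n − (longest strictly increasing subsequence).
Patience tails:
4 → extends → [4]
13 → extends → [4, 13]
15 → extends → [4, 13, 15]
5 → replaces 13 → [4, 5, 15]
6 → replaces 15 → [4, 5, 6]
17 → extends → [4, 5, 6, 17]
7 → replaces 17 → [4, 5, 6, 7]
19 → extends → [4, 5, 6, 7, 19]
8 → replaces 19 → [4, 5, 6, 7, 8]
9 → extends → [4, 5, 6, 7, 8, 9]
4 → already a tail → [4, 5, 6, 7, 8, 9]
26 → extends → [4, 5, 6, 7, 8, 9, 26]
Longest strictly increasing subsequence has length 7, so deletions = 12 − 7 = 5.

5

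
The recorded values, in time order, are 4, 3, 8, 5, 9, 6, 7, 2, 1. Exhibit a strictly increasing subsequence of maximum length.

Patience tails give the LIS length; then backtrack through the dp parents:
4 → extends → [4]
3 → replaces 4 → [3]
8 → extends → [3, 8]
5 → replaces 8 → [3, 5]
9 → extends → [3, 5, 9]
6 → replaces 9 → [3, 5, 6]
7 → extends → [3, 5, 6, 7]
2 → replaces 3 → [2, 5, 6, 7]
1 → replaces 2 → [1, 5, 6, 7]
Length 4; one witness is 4, 5, 6, 7.

4, 5, 6, 7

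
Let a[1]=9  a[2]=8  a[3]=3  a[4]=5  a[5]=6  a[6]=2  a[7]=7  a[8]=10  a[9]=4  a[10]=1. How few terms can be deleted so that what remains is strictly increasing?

Fewest deletions = n − (longest strictly increasing subsequence).
Patience tails:
9 → extends → [9]
8 → replaces 9 → [8]
3 → replaces 8 → [3]
5 → extends → [3, 5]
6 → extends → [3, 5, 6]
2 → replaces 3 → [2, 5, 6]
7 → extends → [2, 5, 6, 7]
10 → extends → [2, 5, 6, 7, 10]
4 → replaces 5 → [2, 4, 6, 7, 10]
1 → replaces 2 → [1, 4, 6, 7, 10]
Longest strictly increasing subsequence has length 5, so deletions = 10 − 5 = 5.

5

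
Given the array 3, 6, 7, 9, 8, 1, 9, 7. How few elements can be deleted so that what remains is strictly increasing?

3

Fewest deletions = n − (longest strictly increasing subsequence).
Patience tails:
3 → extends → [3]
6 → extends → [3, 6]
7 → extends → [3, 6, 7]
9 → extends → [3, 6, 7, 9]
8 → replaces 9 → [3, 6, 7, 8]
1 → replaces 3 → [1, 6, 7, 8]
9 → extends → [1, 6, 7, 8, 9]
7 → already a tail → [1, 6, 7, 8, 9]
Longest strictly increasing subsequence has length 5, so deletions = 8 − 5 = 3.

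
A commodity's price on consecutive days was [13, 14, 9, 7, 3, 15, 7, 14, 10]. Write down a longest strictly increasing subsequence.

Patience tails give the LIS length; then backtrack through the dp parents:
13 → extends → [13]
14 → extends → [13, 14]
9 → replaces 13 → [9, 14]
7 → replaces 9 → [7, 14]
3 → replaces 7 → [3, 14]
15 → extends → [3, 14, 15]
7 → replaces 14 → [3, 7, 15]
14 → replaces 15 → [3, 7, 14]
10 → replaces 14 → [3, 7, 10]
Length 3; one witness is 13, 14, 15.

13, 14, 15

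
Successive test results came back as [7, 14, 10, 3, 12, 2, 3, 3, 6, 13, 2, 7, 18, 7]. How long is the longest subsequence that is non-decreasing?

Track the smallest tail for each achievable length (allowing ties):
7 → extends → [7]
14 → extends → [7, 14]
10 → replaces 14 → [7, 10]
3 → replaces 7 → [3, 10]
12 → extends → [3, 10, 12]
2 → replaces 3 → [2, 10, 12]
3 → replaces 10 → [2, 3, 12]
3 → replaces 12 → [2, 3, 3]
6 → extends → [2, 3, 3, 6]
13 → extends → [2, 3, 3, 6, 13]
2 → replaces 3 → [2, 2, 3, 6, 13]
7 → replaces 13 → [2, 2, 3, 6, 7]
18 → extends → [2, 2, 3, 6, 7, 18]
7 → replaces 18 → [2, 2, 3, 6, 7, 7]
Six tails, so the longest non-decreasing subsequence has length 6 (e.g. 3, 3, 3, 6, 13, 18).

6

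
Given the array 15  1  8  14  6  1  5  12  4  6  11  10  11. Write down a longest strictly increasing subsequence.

1, 5, 6, 10, 11

Patience tails give the LIS length; then backtrack through the dp parents:
15 → extends → [15]
1 → replaces 15 → [1]
8 → extends → [1, 8]
14 → extends → [1, 8, 14]
6 → replaces 8 → [1, 6, 14]
1 → already a tail → [1, 6, 14]
5 → replaces 6 → [1, 5, 14]
12 → replaces 14 → [1, 5, 12]
4 → replaces 5 → [1, 4, 12]
6 → replaces 12 → [1, 4, 6]
11 → extends → [1, 4, 6, 11]
10 → replaces 11 → [1, 4, 6, 10]
11 → extends → [1, 4, 6, 10, 11]
Length 5; one witness is 1, 5, 6, 10, 11.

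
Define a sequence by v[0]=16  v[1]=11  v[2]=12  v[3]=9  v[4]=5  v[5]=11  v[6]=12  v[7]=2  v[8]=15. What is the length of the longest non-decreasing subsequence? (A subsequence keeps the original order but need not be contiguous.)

Let dp[i] be the length of the longest such subsequence ending at index i:
i:      0  1  2  3  4  5  6  7  8
v[i]:  16 11 12  9  5 11 12  2 15
dp:     1  1  2  1  1  2  3  1  4
Maximum dp value is 4.

4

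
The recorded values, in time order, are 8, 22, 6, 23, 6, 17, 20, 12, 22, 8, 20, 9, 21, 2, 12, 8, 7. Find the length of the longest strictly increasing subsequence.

Track the smallest tail for each achievable length (strict):
8 → extends → [8]
22 → extends → [8, 22]
6 → replaces 8 → [6, 22]
23 → extends → [6, 22, 23]
6 → already a tail → [6, 22, 23]
17 → replaces 22 → [6, 17, 23]
20 → replaces 23 → [6, 17, 20]
12 → replaces 17 → [6, 12, 20]
22 → extends → [6, 12, 20, 22]
8 → replaces 12 → [6, 8, 20, 22]
20 → already a tail → [6, 8, 20, 22]
9 → replaces 20 → [6, 8, 9, 22]
21 → replaces 22 → [6, 8, 9, 21]
2 → replaces 6 → [2, 8, 9, 21]
12 → replaces 21 → [2, 8, 9, 12]
8 → already a tail → [2, 8, 9, 12]
7 → replaces 8 → [2, 7, 9, 12]
Four tails, so the longest strictly increasing subsequence has length 4 (e.g. 8, 17, 20, 22).

4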